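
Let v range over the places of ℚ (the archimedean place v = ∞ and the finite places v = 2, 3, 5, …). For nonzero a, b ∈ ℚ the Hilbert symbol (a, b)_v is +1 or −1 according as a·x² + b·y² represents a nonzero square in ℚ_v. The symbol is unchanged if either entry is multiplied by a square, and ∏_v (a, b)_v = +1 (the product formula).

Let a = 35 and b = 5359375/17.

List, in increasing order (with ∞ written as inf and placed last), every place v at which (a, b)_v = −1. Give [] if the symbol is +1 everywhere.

[2, 7]

Mod squares: a ≡ 35, b ≡ 119. Check v ∈ {∞, 2, 5, 7, 17}.
v=17: a=17^0·(≡1), b=17^-1·(≡6) mod 17; (1|17)=+1, (6|17)=-1; (−1)^{0·-1·8}·(+1)^-1·(-1)^0 = +1.
v=5: a=5^1·(≡2), b=5^6·(≡4) mod 5; (2|5)=-1, (4|5)=+1; (−1)^{1·6·2}·(-1)^6·(+1)^1 = +1.
v=2: v_2(a)=0, v_2(b)=0; units ≡ 3, 7 (mod 8); ε·ε+αω+βω = 1·1+0·0+0·1 ≡ 1  ⇒  (a,b)_2 = -1.
v=7: a=7^1·(≡5), b=7^3·(≡5) mod 7; (5|7)=-1, (5|7)=-1; (−1)^{1·3·3}·(-1)^3·(-1)^1 = -1.
v=∞: 35 > 0 and 119 > 0  ⇒  (a,b)_∞ = +1.
Ram(35, 119) = {2, 7}; no ℚ_2-point on the conic.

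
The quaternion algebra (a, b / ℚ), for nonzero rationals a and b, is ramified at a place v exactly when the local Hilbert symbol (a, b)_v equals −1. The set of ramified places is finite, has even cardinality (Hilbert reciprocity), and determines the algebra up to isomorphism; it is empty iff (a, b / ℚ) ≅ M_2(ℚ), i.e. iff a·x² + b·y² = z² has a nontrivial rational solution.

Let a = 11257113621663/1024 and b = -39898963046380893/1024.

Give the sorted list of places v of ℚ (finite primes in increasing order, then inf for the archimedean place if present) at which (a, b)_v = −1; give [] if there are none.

[2, 3, 7, 23, 31, 37]

Mod squares: a ≡ 11063, b ≡ -7202013. Check v ∈ {∞, 2, 3, 7, 13, 23, 31, 37}.
v=∞: 11063 > 0 and -7202013 < 0  ⇒  (a,b)_∞ = +1.
v=13: a=13^1·(≡8), b=13^1·(≡7) mod 13; (8|13)=-1, (7|13)=-1; (−1)^{1·1·6}·(-1)^1·(-1)^1 = +1.
v=7: a=7^6·(≡6), b=7^9·(≡1) mod 7; (6|7)=-1, (1|7)=+1; (−1)^{6·9·3}·(-1)^9·(+1)^6 = -1.
v=37: a=37^1·(≡3), b=37^1·(≡23) mod 37; (3|37)=+1, (23|37)=-1; (−1)^{1·1·18}·(+1)^1·(-1)^1 = -1.
v=2: v_2(a)=-10, v_2(b)=-10; units ≡ 7, 3 (mod 8); ε·ε+αω+βω = 1·1+-10·1+-10·0 ≡ 1  ⇒  (a,b)_2 = -1.
v=23: a=23^1·(≡7), b=23^1·(≡22) mod 23; (7|23)=-1, (22|23)=-1; (−1)^{1·1·11}·(-1)^1·(-1)^1 = -1.
v=3: a=3^2·(≡2), b=3^1·(≡1) mod 3; (2|3)=-1, (1|3)=+1; (−1)^{2·1·1}·(-1)^1·(+1)^2 = -1.
v=31: a=31^2·(≡11), b=31^3·(≡3) mod 31; (11|31)=-1, (3|31)=-1; (−1)^{2·3·15}·(-1)^3·(-1)^2 = -1.
|Ram(11063, -7202013)| = 6, even; anisotropic at {2, 3, 7, 23, 31, 37}.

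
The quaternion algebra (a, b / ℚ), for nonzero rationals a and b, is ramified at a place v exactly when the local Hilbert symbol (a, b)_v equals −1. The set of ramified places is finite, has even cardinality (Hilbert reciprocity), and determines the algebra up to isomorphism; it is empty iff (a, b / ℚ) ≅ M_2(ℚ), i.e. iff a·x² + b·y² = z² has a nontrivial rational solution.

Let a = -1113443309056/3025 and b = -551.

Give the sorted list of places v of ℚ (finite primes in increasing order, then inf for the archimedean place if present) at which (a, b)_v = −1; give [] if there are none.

[13, 19, 29, inf]

(a, b) ≡ (-14326, -551) mod (ℚ^×)²; places V = {2, 5, 11, 13, 19, 29, ∞}.
(a,b)_11: α=-2, u≡7; β=0, v≡10 (mod 11); (7|11)=-1, (10|11)=-1; sign (−1)^0·-1^0·-1^-2 = +1.
(a,b)_13: α=1, u≡10; β=0, v≡8 (mod 13); (10|13)=+1, (8|13)=-1; sign (−1)^0·+1^0·-1^1 = -1.
(a,b)_∞: sgn(-14326)=−, sgn(-551)=−, so -1.
(a,b)_2: α=9, β=0; u≡5, v≡1 (mod 8); ε(u)ε(v)=0·0, αω(v)=9·0, βω(u)=0·1; sum ≡ 0  ⇒  +1.
(a,b)_29: α=3, u≡4; β=1, v≡10 (mod 29); (4|29)=+1, (10|29)=-1; sign (−1)^0·+1^1·-1^3 = -1.
(a,b)_5: α=-2, u≡4; β=0, v≡4 (mod 5); (4|5)=+1, (4|5)=+1; sign (−1)^0·+1^0·+1^-2 = +1.
(a,b)_19: α=3, u≡1; β=1, v≡9 (mod 19); (1|19)=+1, (9|19)=+1; sign (−1)^1·+1^1·+1^3 = -1.
(-14326, -551 / ℚ) ramifies at {13, 19, 29, ∞}: a division algebra.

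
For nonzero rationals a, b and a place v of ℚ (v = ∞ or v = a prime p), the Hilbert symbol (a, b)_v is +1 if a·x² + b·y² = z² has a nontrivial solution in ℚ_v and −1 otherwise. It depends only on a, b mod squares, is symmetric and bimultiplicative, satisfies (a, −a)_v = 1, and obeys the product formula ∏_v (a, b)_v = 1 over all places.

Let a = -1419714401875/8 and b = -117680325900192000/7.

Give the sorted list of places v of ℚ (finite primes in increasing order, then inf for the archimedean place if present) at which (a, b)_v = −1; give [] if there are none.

Mod squares: a ≡ -104006, b ≡ -150535. Check v ∈ {∞, 2, 3, 5, 7, 11, 17, 19, 23}.
v=17: a=17^1·(≡13), b=17^1·(≡9) mod 17; (13|17)=+1, (9|17)=+1; (−1)^{1·1·8}·(+1)^1·(+1)^1 = +1.
v=∞: -104006 < 0 and -150535 < 0  ⇒  (a,b)_∞ = -1.
v=23: a=23^1·(≡9), b=23^1·(≡15) mod 23; (9|23)=+1, (15|23)=-1; (−1)^{1·1·11}·(+1)^1·(-1)^1 = +1.
v=2: v_2(a)=-3, v_2(b)=8; units ≡ 5, 1 (mod 8); ε·ε+αω+βω = 0·0+-3·0+8·1 ≡ 0  ⇒  (a,b)_2 = +1.
v=19: a=19^3·(≡16), b=19^4·(≡14) mod 19; (16|19)=+1, (14|19)=-1; (−1)^{3·4·9}·(+1)^4·(-1)^3 = -1.
v=5: a=5^4·(≡4), b=5^3·(≡2) mod 5; (4|5)=+1, (2|5)=-1; (−1)^{4·3·2}·(+1)^3·(-1)^4 = +1.
v=7: a=7^1·(≡3), b=7^-1·(≡6) mod 7; (3|7)=-1, (6|7)=-1; (−1)^{1·-1·3}·(-1)^-1·(-1)^1 = -1.
v=3: a=3^0·(≡1), b=3^8·(≡2) mod 3; (1|3)=+1, (2|3)=-1; (−1)^{0·8·1}·(+1)^8·(-1)^0 = +1.
v=11: a=11^2·(≡8), b=11^1·(≡8) mod 11; (8|11)=-1, (8|11)=-1; (−1)^{2·1·5}·(-1)^1·(-1)^2 = -1.
(-104006, -150535 / ℚ) ramifies at {7, 11, 19, ∞}: a division algebra.

[7, 11, 19, inf]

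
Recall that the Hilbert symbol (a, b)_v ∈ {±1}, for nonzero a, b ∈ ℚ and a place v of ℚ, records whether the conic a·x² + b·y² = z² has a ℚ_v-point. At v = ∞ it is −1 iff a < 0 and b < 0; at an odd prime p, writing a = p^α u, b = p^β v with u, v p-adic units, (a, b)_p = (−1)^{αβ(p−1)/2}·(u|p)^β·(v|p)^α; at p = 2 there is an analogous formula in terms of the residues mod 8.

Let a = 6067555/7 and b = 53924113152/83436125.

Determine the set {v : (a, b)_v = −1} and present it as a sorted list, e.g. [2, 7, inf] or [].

(a, b) ≡ (146965, 7735) mod (ℚ^×)²; places V = {2, 3, 5, 7, 13, 17, 19, 41, 43, ∞}.
(a,b)_17: α=3, u≡4; β=1, v≡8 (mod 17); (4|17)=+1, (8|17)=+1; sign (−1)^0·+1^1·+1^3 = +1.
(a,b)_19: α=1, u≡18; β=-2, v≡18 (mod 19); (18|19)=-1, (18|19)=-1; sign (−1)^0·-1^-2·-1^1 = -1.
(a,b)_43: α=0, u≡18; β=-2, v≡36 (mod 43); (18|43)=-1, (36|43)=+1; sign (−1)^0·-1^-2·+1^0 = +1.
(a,b)_3: α=0, u≡1; β=4, v≡1 (mod 3); (1|3)=+1, (1|3)=+1; sign (−1)^0·+1^4·+1^0 = +1.
(a,b)_41: α=0, u≡36; β=2, v≡38 (mod 41); (36|41)=+1, (38|41)=-1; sign (−1)^0·+1^2·-1^0 = +1.
(a,b)_∞: sgn(146965)=+, sgn(7735)=+, so +1.
(a,b)_13: α=1, u≡5; β=1, v≡10 (mod 13); (5|13)=-1, (10|13)=+1; sign (−1)^0·-1^1·+1^1 = -1.
(a,b)_5: α=1, u≡3; β=-3, v≡3 (mod 5); (3|5)=-1, (3|5)=-1; sign (−1)^0·-1^-3·-1^1 = +1.
(a,b)_7: α=-1, u≡4; β=1, v≡5 (mod 7); (4|7)=+1, (5|7)=-1; sign (−1)^1·+1^1·-1^-1 = +1.
(a,b)_2: α=0, β=8; u≡5, v≡7 (mod 8); ε(u)ε(v)=0·1, αω(v)=0·0, βω(u)=8·1; sum ≡ 0  ⇒  +1.
|Ram(146965, 7735)| = 2, even; anisotropic at {13, 19}.

[13, 19]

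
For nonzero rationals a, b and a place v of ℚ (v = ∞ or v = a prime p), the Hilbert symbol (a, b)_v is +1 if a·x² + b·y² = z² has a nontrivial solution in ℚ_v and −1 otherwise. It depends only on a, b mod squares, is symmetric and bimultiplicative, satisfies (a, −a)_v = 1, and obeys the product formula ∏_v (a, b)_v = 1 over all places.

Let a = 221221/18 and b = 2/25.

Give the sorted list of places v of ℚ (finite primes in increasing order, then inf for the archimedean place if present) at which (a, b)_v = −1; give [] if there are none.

[2, 11]

Mod squares: a ≡ 2618, b ≡ 2. Check v ∈ {∞, 2, 3, 5, 7, 11, 13, 17}.
v=2: v_2(a)=-1, v_2(b)=1; units ≡ 5, 1 (mod 8); ε·ε+αω+βω = 0·0+-1·0+1·1 ≡ 1  ⇒  (a,b)_2 = -1.
v=∞: 2618 > 0 and 2 > 0  ⇒  (a,b)_∞ = +1.
v=5: a=5^0·(≡2), b=5^-2·(≡2) mod 5; (2|5)=-1, (2|5)=-1; (−1)^{0·-2·2}·(-1)^-2·(-1)^0 = +1.
v=13: a=13^2·(≡7), b=13^0·(≡11) mod 13; (7|13)=-1, (11|13)=-1; (−1)^{2·0·6}·(-1)^0·(-1)^2 = +1.
v=3: a=3^-2·(≡2), b=3^0·(≡2) mod 3; (2|3)=-1, (2|3)=-1; (−1)^{-2·0·1}·(-1)^0·(-1)^-2 = +1.
v=11: a=11^1·(≡2), b=11^0·(≡8) mod 11; (2|11)=-1, (8|11)=-1; (−1)^{1·0·5}·(-1)^0·(-1)^1 = -1.
v=17: a=17^1·(≡8), b=17^0·(≡13) mod 17; (8|17)=+1, (13|17)=+1; (−1)^{1·0·8}·(+1)^0·(+1)^1 = +1.
v=7: a=7^1·(≡3), b=7^0·(≡4) mod 7; (3|7)=-1, (4|7)=+1; (−1)^{1·0·3}·(-1)^0·(+1)^1 = +1.
|Ram(2618, 2)| = 2, even; anisotropic at {2, 11}.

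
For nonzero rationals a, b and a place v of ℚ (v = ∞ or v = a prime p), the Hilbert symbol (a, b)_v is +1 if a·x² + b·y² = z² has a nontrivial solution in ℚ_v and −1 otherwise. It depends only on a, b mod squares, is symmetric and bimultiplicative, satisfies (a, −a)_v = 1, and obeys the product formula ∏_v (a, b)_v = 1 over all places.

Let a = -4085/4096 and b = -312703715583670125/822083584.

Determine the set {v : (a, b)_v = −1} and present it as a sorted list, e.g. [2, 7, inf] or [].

[2, 5, 11, 37, 43, inf]

Mod squares: a ≡ -4085, b ≡ -64841205. Check v ∈ {∞, 2, 3, 5, 7, 11, 13, 17, 19, 37, 43}.
v=2: v_2(a)=-12, v_2(b)=-24; units ≡ 3, 3 (mod 8); ε·ε+αω+βω = 1·1+-12·1+-24·1 ≡ 1  ⇒  (a,b)_2 = -1.
v=43: a=43^1·(≡7), b=43^3·(≡3) mod 43; (7|43)=-1, (3|43)=-1; (−1)^{1·3·21}·(-1)^3·(-1)^1 = -1.
v=17: a=17^0·(≡5), b=17^2·(≡2) mod 17; (5|17)=-1, (2|17)=+1; (−1)^{0·2·8}·(-1)^2·(+1)^0 = +1.
v=13: a=13^0·(≡10), b=13^1·(≡12) mod 13; (10|13)=+1, (12|13)=+1; (−1)^{0·1·6}·(+1)^1·(+1)^0 = +1.
v=7: a=7^0·(≡3), b=7^-2·(≡6) mod 7; (3|7)=-1, (6|7)=-1; (−1)^{0·-2·3}·(-1)^-2·(-1)^0 = +1.
v=5: a=5^1·(≡3), b=5^3·(≡1) mod 5; (3|5)=-1, (1|5)=+1; (−1)^{1·3·2}·(-1)^3·(+1)^1 = -1.
v=19: a=19^1·(≡15), b=19^3·(≡4) mod 19; (15|19)=-1, (4|19)=+1; (−1)^{1·3·9}·(-1)^3·(+1)^1 = +1.
v=3: a=3^0·(≡1), b=3^1·(≡2) mod 3; (1|3)=+1, (2|3)=-1; (−1)^{0·1·1}·(+1)^1·(-1)^0 = +1.
v=∞: -4085 < 0 and -64841205 < 0  ⇒  (a,b)_∞ = -1.
v=37: a=37^0·(≡35), b=37^1·(≡30) mod 37; (35|37)=-1, (30|37)=+1; (−1)^{0·1·18}·(-1)^1·(+1)^0 = -1.
v=11: a=11^0·(≡10), b=11^1·(≡4) mod 11; (10|11)=-1, (4|11)=+1; (−1)^{0·1·5}·(-1)^1·(+1)^0 = -1.
|Ram(-4085, -64841205)| = 6, even; anisotropic at {2, 5, 11, 37, 43, ∞}.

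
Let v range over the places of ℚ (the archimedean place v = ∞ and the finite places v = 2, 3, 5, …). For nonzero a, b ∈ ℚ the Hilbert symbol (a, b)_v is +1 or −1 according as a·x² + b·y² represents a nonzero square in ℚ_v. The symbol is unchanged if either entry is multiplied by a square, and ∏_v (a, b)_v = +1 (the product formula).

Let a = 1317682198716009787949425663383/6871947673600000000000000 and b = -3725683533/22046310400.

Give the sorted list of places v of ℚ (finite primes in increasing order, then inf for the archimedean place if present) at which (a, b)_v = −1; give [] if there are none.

[2, 3]

Mod squares: a ≡ 1023, b ≡ -13. Check v ∈ {∞, 2, 3, 5, 11, 13, 19, 29, 31}.
v=5: a=5^-14·(≡2), b=5^-2·(≡2) mod 5; (2|5)=-1, (2|5)=-1; (−1)^{-14·-2·2}·(-1)^-2·(-1)^-14 = +1.
v=2: v_2(a)=-50, v_2(b)=-20; units ≡ 7, 3 (mod 8); ε·ε+αω+βω = 1·1+-50·1+-20·0 ≡ 1  ⇒  (a,b)_2 = -1.
v=29: a=29^0·(≡11), b=29^-2·(≡23) mod 29; (11|29)=-1, (23|29)=+1; (−1)^{0·-2·14}·(-1)^-2·(+1)^0 = +1.
v=∞: 1023 > 0 and -13 < 0  ⇒  (a,b)_∞ = +1.
v=3: a=3^19·(≡2), b=3^8·(≡2) mod 3; (2|3)=-1, (2|3)=-1; (−1)^{19·8·1}·(-1)^8·(-1)^19 = -1.
v=31: a=31^1·(≡19), b=31^0·(≡1) mod 31; (19|31)=+1, (1|31)=+1; (−1)^{1·0·15}·(+1)^0·(+1)^1 = +1.
v=19: a=19^6·(≡7), b=19^2·(≡4) mod 19; (7|19)=+1, (4|19)=+1; (−1)^{6·2·9}·(+1)^2·(+1)^6 = +1.
v=13: a=13^6·(≡10), b=13^1·(≡3) mod 13; (10|13)=+1, (3|13)=+1; (−1)^{6·1·6}·(+1)^1·(+1)^6 = +1.
v=11: a=11^5·(≡9), b=11^2·(≡5) mod 11; (9|11)=+1, (5|11)=+1; (−1)^{5·2·5}·(+1)^2·(+1)^5 = +1.
(1023, -13 / ℚ) ramifies at {2, 3}: a division algebra.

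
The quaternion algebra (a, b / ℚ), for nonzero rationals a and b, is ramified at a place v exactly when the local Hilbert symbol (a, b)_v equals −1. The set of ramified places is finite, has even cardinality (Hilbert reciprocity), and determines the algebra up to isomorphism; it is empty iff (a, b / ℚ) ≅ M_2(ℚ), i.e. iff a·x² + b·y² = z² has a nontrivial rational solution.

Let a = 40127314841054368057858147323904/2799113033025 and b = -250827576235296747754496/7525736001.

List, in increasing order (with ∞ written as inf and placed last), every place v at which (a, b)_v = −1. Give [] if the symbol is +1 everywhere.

[29, 37]

Mod squares: a ≡ 4756609, b ≡ -29. Check v ∈ {∞, 2, 3, 5, 7, 11, 13, 17, 29, 31, 37, 47}.
v=3: a=3^-18·(≡1), b=3^-12·(≡1) mod 3; (1|3)=+1, (1|3)=+1; (−1)^{-18·-12·1}·(+1)^-12·(+1)^-18 = +1.
v=31: a=31^3·(≡18), b=31^2·(≡14) mod 31; (18|31)=+1, (14|31)=+1; (−1)^{3·2·15}·(+1)^2·(+1)^3 = +1.
v=29: a=29^5·(≡10), b=29^3·(≡5) mod 29; (10|29)=-1, (5|29)=+1; (−1)^{5·3·14}·(-1)^3·(+1)^5 = -1.
v=13: a=13^3·(≡7), b=13^4·(≡12) mod 13; (7|13)=-1, (12|13)=+1; (−1)^{3·4·6}·(-1)^4·(+1)^3 = +1.
v=7: a=7^2·(≡4), b=7^-2·(≡6) mod 7; (4|7)=+1, (6|7)=-1; (−1)^{2·-2·3}·(+1)^-2·(-1)^2 = +1.
v=37: a=37^3·(≡22), b=37^2·(≡23) mod 37; (22|37)=-1, (23|37)=-1; (−1)^{3·2·18}·(-1)^2·(-1)^3 = -1.
v=5: a=5^-2·(≡4), b=5^0·(≡4) mod 5; (4|5)=+1, (4|5)=+1; (−1)^{-2·0·2}·(+1)^0·(+1)^-2 = +1.
v=17: a=17^-2·(≡8), b=17^-2·(≡10) mod 17; (8|17)=+1, (10|17)=-1; (−1)^{-2·-2·8}·(+1)^-2·(-1)^-2 = +1.
v=∞: 4756609 > 0 and -29 < 0  ⇒  (a,b)_∞ = +1.
v=2: v_2(a)=12, v_2(b)=10; units ≡ 1, 3 (mod 8); ε·ε+αω+βω = 0·1+12·1+10·0 ≡ 0  ⇒  (a,b)_2 = +1.
v=47: a=47^2·(≡3), b=47^2·(≡24) mod 47; (3|47)=+1, (24|47)=+1; (−1)^{2·2·23}·(+1)^2·(+1)^2 = +1.
v=11: a=11^3·(≡5), b=11^2·(≡5) mod 11; (5|11)=+1, (5|11)=+1; (−1)^{3·2·5}·(+1)^2·(+1)^3 = +1.
|Ram(4756609, -29)| = 2, even; anisotropic at {29, 37}.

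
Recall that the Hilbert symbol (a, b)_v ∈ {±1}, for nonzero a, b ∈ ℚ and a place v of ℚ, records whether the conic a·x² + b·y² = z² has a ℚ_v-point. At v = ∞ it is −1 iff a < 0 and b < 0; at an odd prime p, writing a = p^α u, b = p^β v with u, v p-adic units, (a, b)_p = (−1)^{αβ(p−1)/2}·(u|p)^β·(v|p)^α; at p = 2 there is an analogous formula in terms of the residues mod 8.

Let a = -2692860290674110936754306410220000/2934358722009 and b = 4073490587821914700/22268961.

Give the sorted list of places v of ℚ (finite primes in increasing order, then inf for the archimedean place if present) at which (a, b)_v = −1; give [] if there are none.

(a, b) ≡ (-1102, 75207643) mod (ℚ^×)²; places V = {2, 3, 5, 7, 11, 13, 17, 19, 29, 31, 37, ∞}.
(a,b)_11: α=-8, u≡1; β=-4, v≡4 (mod 11); (1|11)=+1, (4|11)=+1; sign (−1)^0·+1^-4·+1^-8 = +1.
(a,b)_∞: sgn(-1102)=−, sgn(75207643)=+, so +1.
(a,b)_7: α=4, u≡4; β=1, v≡6 (mod 7); (4|7)=+1, (6|7)=-1; sign (−1)^0·+1^1·-1^4 = +1.
(a,b)_19: α=3, u≡3; β=1, v≡18 (mod 19); (3|19)=-1, (18|19)=-1; sign (−1)^1·-1^1·-1^3 = -1.
(a,b)_3: α=-4, u≡2; β=-2, v≡1 (mod 3); (2|3)=-1, (1|3)=+1; sign (−1)^0·-1^-2·+1^-4 = +1.
(a,b)_31: α=2, u≡16; β=1, v≡29 (mod 31); (16|31)=+1, (29|31)=-1; sign (−1)^0·+1^1·-1^2 = +1.
(a,b)_37: α=8, u≡15; β=5, v≡34 (mod 37); (15|37)=-1, (34|37)=+1; sign (−1)^0·-1^5·+1^8 = -1.
(a,b)_29: α=1, u≡24; β=1, v≡1 (mod 29); (24|29)=+1, (1|29)=+1; sign (−1)^0·+1^1·+1^1 = +1.
(a,b)_2: α=5, β=2; u≡1, v≡3 (mod 8); ε(u)ε(v)=0·1, αω(v)=5·1, βω(u)=2·0; sum ≡ 1  ⇒  -1.
(a,b)_5: α=4, u≡2; β=2, v≡3 (mod 5); (2|5)=-1, (3|5)=-1; sign (−1)^0·-1^2·-1^4 = +1.
(a,b)_17: α=4, u≡7; β=3, v≡13 (mod 17); (7|17)=-1, (13|17)=+1; sign (−1)^0·-1^3·+1^4 = -1.
(a,b)_13: α=-2, u≡1; β=-2, v≡12 (mod 13); (1|13)=+1, (12|13)=+1; sign (−1)^0·+1^-2·+1^-2 = +1.
|Ram(-1102, 75207643)| = 4, even; anisotropic at {2, 17, 19, 37}.

[2, 17, 19, 37]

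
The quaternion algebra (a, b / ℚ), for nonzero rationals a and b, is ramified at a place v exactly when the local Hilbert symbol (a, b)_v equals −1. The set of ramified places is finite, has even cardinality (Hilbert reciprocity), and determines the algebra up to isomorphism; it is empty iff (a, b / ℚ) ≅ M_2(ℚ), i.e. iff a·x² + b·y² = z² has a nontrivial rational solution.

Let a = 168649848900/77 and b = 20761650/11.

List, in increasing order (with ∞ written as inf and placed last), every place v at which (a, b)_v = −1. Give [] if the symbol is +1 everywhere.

[2, 3, 7, 11]

(a, b) ≡ (77, 6006) mod (ℚ^×)²; places V = {2, 3, 5, 7, 11, 13, ∞}.
(a,b)_2: α=2, β=1; u≡5, v≡3 (mod 8); ε(u)ε(v)=0·1, αω(v)=2·1, βω(u)=1·1; sum ≡ 1  ⇒  -1.
(a,b)_7: α=-1, u≡2; β=1, v≡2 (mod 7); (2|7)=+1, (2|7)=+1; sign (−1)^1·+1^1·+1^-1 = -1.
(a,b)_5: α=2, u≡3; β=2, v≡1 (mod 5); (3|5)=-1, (1|5)=+1; sign (−1)^0·-1^2·+1^2 = +1.
(a,b)_13: α=4, u≡12; β=3, v≡7 (mod 13); (12|13)=+1, (7|13)=-1; sign (−1)^0·+1^3·-1^4 = +1.
(a,b)_3: α=10, u≡2; β=3, v≡1 (mod 3); (2|3)=-1, (1|3)=+1; sign (−1)^0·-1^3·+1^10 = -1.
(a,b)_∞: sgn(77)=+, sgn(6006)=+, so +1.
(a,b)_11: α=-1, u≡7; β=-1, v≡8 (mod 11); (7|11)=-1, (8|11)=-1; sign (−1)^1·-1^-1·-1^-1 = -1.
|Ram(77, 6006)| = 4, even; anisotropic at {2, 3, 7, 11}.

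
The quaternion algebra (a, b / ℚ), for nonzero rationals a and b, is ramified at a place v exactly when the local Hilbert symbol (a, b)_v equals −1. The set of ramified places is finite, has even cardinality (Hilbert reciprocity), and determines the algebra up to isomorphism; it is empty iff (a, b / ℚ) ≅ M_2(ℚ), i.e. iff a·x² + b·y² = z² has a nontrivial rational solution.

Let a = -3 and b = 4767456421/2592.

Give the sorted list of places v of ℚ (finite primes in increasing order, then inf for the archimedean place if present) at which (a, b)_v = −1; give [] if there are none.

Mod squares: a ≡ -3, b ≡ 673322. Check v ∈ {∞, 2, 3, 7, 13, 17, 19, 29, 47}.
v=7: a=7^0·(≡4), b=7^2·(≡3) mod 7; (4|7)=+1, (3|7)=-1; (−1)^{0·2·3}·(+1)^2·(-1)^0 = +1.
v=13: a=13^0·(≡10), b=13^1·(≡6) mod 13; (10|13)=+1, (6|13)=-1; (−1)^{0·1·6}·(+1)^1·(-1)^0 = +1.
v=19: a=19^0·(≡16), b=19^1·(≡13) mod 19; (16|19)=+1, (13|19)=-1; (−1)^{0·1·9}·(+1)^1·(-1)^0 = +1.
v=3: a=3^1·(≡2), b=3^-4·(≡2) mod 3; (2|3)=-1, (2|3)=-1; (−1)^{1·-4·1}·(-1)^-4·(-1)^1 = -1.
v=∞: -3 < 0 and 673322 > 0  ⇒  (a,b)_∞ = +1.
v=2: v_2(a)=0, v_2(b)=-5; units ≡ 5, 5 (mod 8); ε·ε+αω+βω = 0·0+0·1+-5·1 ≡ 1  ⇒  (a,b)_2 = -1.
v=17: a=17^0·(≡14), b=17^2·(≡6) mod 17; (14|17)=-1, (6|17)=-1; (−1)^{0·2·8}·(-1)^2·(-1)^0 = +1.
v=47: a=47^0·(≡44), b=47^1·(≡38) mod 47; (44|47)=-1, (38|47)=-1; (−1)^{0·1·23}·(-1)^1·(-1)^0 = -1.
v=29: a=29^0·(≡26), b=29^1·(≡10) mod 29; (26|29)=-1, (10|29)=-1; (−1)^{0·1·14}·(-1)^1·(-1)^0 = -1.
Ram(-3, 673322) = {2, 3, 29, 47}; no ℚ_2-point on the conic.

[2, 3, 29, 47]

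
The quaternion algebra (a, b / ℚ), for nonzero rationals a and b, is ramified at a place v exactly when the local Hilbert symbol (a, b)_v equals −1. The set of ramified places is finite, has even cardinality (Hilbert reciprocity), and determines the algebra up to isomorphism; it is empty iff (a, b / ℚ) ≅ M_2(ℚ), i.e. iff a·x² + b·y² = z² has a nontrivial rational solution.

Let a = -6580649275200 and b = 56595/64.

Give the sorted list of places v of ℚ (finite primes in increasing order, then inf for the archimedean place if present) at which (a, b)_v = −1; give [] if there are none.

[2, 3, 5, 13]

Mod squares: a ≡ -13, b ≡ 1155. Check v ∈ {∞, 2, 3, 5, 7, 11, 13}.
v=5: a=5^2·(≡2), b=5^1·(≡1) mod 5; (2|5)=-1, (1|5)=+1; (−1)^{2·1·2}·(-1)^1·(+1)^2 = -1.
v=7: a=7^4·(≡4), b=7^3·(≡4) mod 7; (4|7)=+1, (4|7)=+1; (−1)^{4·3·3}·(+1)^3·(+1)^4 = +1.
v=∞: -13 < 0 and 1155 > 0  ⇒  (a,b)_∞ = +1.
v=2: v_2(a)=6, v_2(b)=-6; units ≡ 3, 3 (mod 8); ε·ε+αω+βω = 1·1+6·1+-6·1 ≡ 1  ⇒  (a,b)_2 = -1.
v=3: a=3^2·(≡2), b=3^1·(≡1) mod 3; (2|3)=-1, (1|3)=+1; (−1)^{2·1·1}·(-1)^1·(+1)^2 = -1.
v=13: a=13^1·(≡4), b=13^0·(≡7) mod 13; (4|13)=+1, (7|13)=-1; (−1)^{1·0·6}·(+1)^0·(-1)^1 = -1.
v=11: a=11^4·(≡5), b=11^1·(≡7) mod 11; (5|11)=+1, (7|11)=-1; (−1)^{4·1·5}·(+1)^1·(-1)^4 = +1.
(-13, 1155 / ℚ) ramifies at {2, 3, 5, 13}: a division algebra.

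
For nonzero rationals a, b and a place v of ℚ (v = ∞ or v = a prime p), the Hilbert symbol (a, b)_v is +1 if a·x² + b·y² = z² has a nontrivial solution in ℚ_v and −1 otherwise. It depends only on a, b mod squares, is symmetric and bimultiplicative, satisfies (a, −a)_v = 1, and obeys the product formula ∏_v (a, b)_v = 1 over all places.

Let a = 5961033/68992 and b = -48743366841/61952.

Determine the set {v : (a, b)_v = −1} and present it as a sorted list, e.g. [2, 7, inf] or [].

[13, 37]

Mod squares: a ≡ 179894, b ≡ -2. Check v ∈ {∞, 2, 3, 7, 11, 13, 17, 37}.
v=13: a=13^1·(≡5), b=13^2·(≡2) mod 13; (5|13)=-1, (2|13)=-1; (−1)^{1·2·6}·(-1)^2·(-1)^1 = -1.
v=3: a=3^6·(≡2), b=3^6·(≡1) mod 3; (2|3)=-1, (1|3)=+1; (−1)^{6·6·1}·(-1)^6·(+1)^6 = +1.
v=11: a=11^-1·(≡6), b=11^-2·(≡3) mod 11; (6|11)=-1, (3|11)=+1; (−1)^{-1·-2·5}·(-1)^-2·(+1)^-1 = +1.
v=7: a=7^-2·(≡1), b=7^0·(≡3) mod 7; (1|7)=+1, (3|7)=-1; (−1)^{-2·0·3}·(+1)^0·(-1)^-2 = +1.
v=37: a=37^1·(≡2), b=37^2·(≡14) mod 37; (2|37)=-1, (14|37)=-1; (−1)^{1·2·18}·(-1)^2·(-1)^1 = -1.
v=2: v_2(a)=-7, v_2(b)=-9; units ≡ 3, 7 (mod 8); ε·ε+αω+βω = 1·1+-7·0+-9·1 ≡ 0  ⇒  (a,b)_2 = +1.
v=∞: 179894 > 0 and -2 < 0  ⇒  (a,b)_∞ = +1.
v=17: a=17^1·(≡4), b=17^2·(≡4) mod 17; (4|17)=+1, (4|17)=+1; (−1)^{1·2·8}·(+1)^2·(+1)^1 = +1.
|Ram(179894, -2)| = 2, even; anisotropic at {13, 37}.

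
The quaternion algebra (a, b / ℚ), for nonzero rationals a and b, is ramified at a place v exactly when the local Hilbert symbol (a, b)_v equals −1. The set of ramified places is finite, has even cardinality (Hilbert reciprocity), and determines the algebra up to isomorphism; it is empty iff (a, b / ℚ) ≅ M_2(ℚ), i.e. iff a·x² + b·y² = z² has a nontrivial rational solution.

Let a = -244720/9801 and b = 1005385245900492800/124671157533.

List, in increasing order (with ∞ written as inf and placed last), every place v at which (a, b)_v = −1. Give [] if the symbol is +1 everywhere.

[13, 19]

Mod squares: a ≡ -15295, b ≡ 5681. Check v ∈ {∞, 2, 3, 5, 7, 11, 13, 19, 23, 31}.
v=19: a=19^1·(≡12), b=19^3·(≡2) mod 19; (12|19)=-1, (2|19)=-1; (−1)^{1·3·9}·(-1)^3·(-1)^1 = -1.
v=23: a=23^1·(≡3), b=23^3·(≡19) mod 23; (3|23)=+1, (19|23)=-1; (−1)^{1·3·11}·(+1)^3·(-1)^1 = +1.
v=3: a=3^-4·(≡2), b=3^-10·(≡2) mod 3; (2|3)=-1, (2|3)=-1; (−1)^{-4·-10·1}·(-1)^-10·(-1)^-4 = +1.
v=31: a=31^0·(≡5), b=31^-2·(≡16) mod 31; (5|31)=+1, (16|31)=+1; (−1)^{0·-2·15}·(+1)^-2·(+1)^0 = +1.
v=13: a=13^0·(≡8), b=13^-3·(≡7) mod 13; (8|13)=-1, (7|13)=-1; (−1)^{0·-3·6}·(-1)^-3·(-1)^0 = -1.
v=11: a=11^-2·(≡2), b=11^0·(≡9) mod 11; (2|11)=-1, (9|11)=+1; (−1)^{-2·0·5}·(-1)^0·(+1)^-2 = +1.
v=2: v_2(a)=4, v_2(b)=12; units ≡ 1, 1 (mod 8); ε·ε+αω+βω = 0·0+4·0+12·0 ≡ 0  ⇒  (a,b)_2 = +1.
v=5: a=5^1·(≡1), b=5^2·(≡4) mod 5; (1|5)=+1, (4|5)=+1; (−1)^{1·2·2}·(+1)^2·(+1)^1 = +1.
v=7: a=7^1·(≡5), b=7^6·(≡4) mod 7; (5|7)=-1, (4|7)=+1; (−1)^{1·6·3}·(-1)^6·(+1)^1 = +1.
v=∞: -15295 < 0 and 5681 > 0  ⇒  (a,b)_∞ = +1.
Ram(-15295, 5681) = {13, 19}; no ℚ_13-point on the conic.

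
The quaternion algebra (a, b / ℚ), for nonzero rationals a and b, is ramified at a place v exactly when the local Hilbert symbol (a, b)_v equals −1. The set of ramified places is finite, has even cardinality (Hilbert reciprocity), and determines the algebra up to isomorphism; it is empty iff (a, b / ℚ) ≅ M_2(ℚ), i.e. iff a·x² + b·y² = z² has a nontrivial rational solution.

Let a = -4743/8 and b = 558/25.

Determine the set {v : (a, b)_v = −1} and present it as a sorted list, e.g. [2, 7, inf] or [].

[17, 31]

Mod squares: a ≡ -1054, b ≡ 62. Check v ∈ {∞, 2, 3, 5, 17, 31}.
v=3: a=3^2·(≡2), b=3^2·(≡2) mod 3; (2|3)=-1, (2|3)=-1; (−1)^{2·2·1}·(-1)^2·(-1)^2 = +1.
v=∞: -1054 < 0 and 62 > 0  ⇒  (a,b)_∞ = +1.
v=31: a=31^1·(≡8), b=31^1·(≡28) mod 31; (8|31)=+1, (28|31)=+1; (−1)^{1·1·15}·(+1)^1·(+1)^1 = -1.
v=17: a=17^1·(≡14), b=17^0·(≡6) mod 17; (14|17)=-1, (6|17)=-1; (−1)^{1·0·8}·(-1)^0·(-1)^1 = -1.
v=5: a=5^0·(≡4), b=5^-2·(≡3) mod 5; (4|5)=+1, (3|5)=-1; (−1)^{0·-2·2}·(+1)^-2·(-1)^0 = +1.
v=2: v_2(a)=-3, v_2(b)=1; units ≡ 1, 7 (mod 8); ε·ε+αω+βω = 0·1+-3·0+1·0 ≡ 0  ⇒  (a,b)_2 = +1.
(-1054, 62 / ℚ) ramifies at {17, 31}: a division algebra.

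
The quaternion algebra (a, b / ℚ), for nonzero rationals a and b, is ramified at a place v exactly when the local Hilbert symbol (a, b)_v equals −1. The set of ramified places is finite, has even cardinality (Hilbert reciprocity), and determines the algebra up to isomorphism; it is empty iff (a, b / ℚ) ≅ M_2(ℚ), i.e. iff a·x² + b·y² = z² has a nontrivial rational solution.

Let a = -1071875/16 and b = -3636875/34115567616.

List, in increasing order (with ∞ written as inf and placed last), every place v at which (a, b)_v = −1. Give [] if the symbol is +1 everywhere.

Mod squares: a ≡ -35, b ≡ -11. Check v ∈ {∞, 2, 3, 5, 7, 11, 13, 23, 37}.
v=5: a=5^5·(≡2), b=5^4·(≡1) mod 5; (2|5)=-1, (1|5)=+1; (−1)^{5·4·2}·(-1)^4·(+1)^5 = +1.
v=7: a=7^3·(≡2), b=7^0·(≡6) mod 7; (2|7)=+1, (6|7)=-1; (−1)^{3·0·3}·(+1)^0·(-1)^3 = -1.
v=23: a=23^0·(≡14), b=23^2·(≡4) mod 23; (14|23)=-1, (4|23)=+1; (−1)^{0·2·11}·(-1)^2·(+1)^0 = +1.
v=3: a=3^0·(≡1), b=3^-2·(≡1) mod 3; (1|3)=+1, (1|3)=+1; (−1)^{0·-2·1}·(+1)^-2·(+1)^0 = +1.
v=∞: -35 < 0 and -11 < 0  ⇒  (a,b)_∞ = -1.
v=13: a=13^0·(≡9), b=13^-2·(≡5) mod 13; (9|13)=+1, (5|13)=-1; (−1)^{0·-2·6}·(+1)^-2·(-1)^0 = +1.
v=37: a=37^0·(≡31), b=37^-2·(≡25) mod 37; (31|37)=-1, (25|37)=+1; (−1)^{0·-2·18}·(-1)^-2·(+1)^0 = +1.
v=11: a=11^0·(≡4), b=11^1·(≡10) mod 11; (4|11)=+1, (10|11)=-1; (−1)^{0·1·5}·(+1)^1·(-1)^0 = +1.
v=2: v_2(a)=-4, v_2(b)=-14; units ≡ 5, 5 (mod 8); ε·ε+αω+βω = 0·0+-4·1+-14·1 ≡ 0  ⇒  (a,b)_2 = +1.
Ram(-35, -11) = {7, ∞}; no ℚ_7-point on the conic.

[7, inf]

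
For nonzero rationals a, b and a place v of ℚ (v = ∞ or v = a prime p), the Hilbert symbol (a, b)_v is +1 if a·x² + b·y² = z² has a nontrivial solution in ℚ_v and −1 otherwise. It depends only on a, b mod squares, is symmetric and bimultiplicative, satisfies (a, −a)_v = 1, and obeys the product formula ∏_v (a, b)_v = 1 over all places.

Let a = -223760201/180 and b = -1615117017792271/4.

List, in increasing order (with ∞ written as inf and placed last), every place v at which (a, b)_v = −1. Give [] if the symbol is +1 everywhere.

[29, 31, 37, inf]

Mod squares: a ≡ -1164205, b ≡ -31. Check v ∈ {∞, 2, 3, 5, 7, 29, 31, 37}.
v=5: a=5^-1·(≡4), b=5^0·(≡1) mod 5; (4|5)=+1, (1|5)=+1; (−1)^{-1·0·2}·(+1)^0·(+1)^-1 = +1.
v=7: a=7^1·(≡6), b=7^2·(≡2) mod 7; (6|7)=-1, (2|7)=+1; (−1)^{1·2·3}·(-1)^2·(+1)^1 = +1.
v=∞: -1164205 < 0 and -31 < 0  ⇒  (a,b)_∞ = -1.
v=37: a=37^1·(≡29), b=37^2·(≡5) mod 37; (29|37)=-1, (5|37)=-1; (−1)^{1·2·18}·(-1)^2·(-1)^1 = -1.
v=2: v_2(a)=-2, v_2(b)=-2; units ≡ 3, 1 (mod 8); ε·ε+αω+βω = 1·0+-2·0+-2·1 ≡ 0  ⇒  (a,b)_2 = +1.
v=29: a=29^1·(≡22), b=29^2·(≡26) mod 29; (22|29)=+1, (26|29)=-1; (−1)^{1·2·14}·(+1)^2·(-1)^1 = -1.
v=3: a=3^-2·(≡2), b=3^0·(≡2) mod 3; (2|3)=-1, (2|3)=-1; (−1)^{-2·0·1}·(-1)^0·(-1)^-2 = +1.
v=31: a=31^3·(≡17), b=31^5·(≡3) mod 31; (17|31)=-1, (3|31)=-1; (−1)^{3·5·15}·(-1)^5·(-1)^3 = -1.
(-1164205, -31 / ℚ) ramifies at {29, 31, 37, ∞}: a division algebra.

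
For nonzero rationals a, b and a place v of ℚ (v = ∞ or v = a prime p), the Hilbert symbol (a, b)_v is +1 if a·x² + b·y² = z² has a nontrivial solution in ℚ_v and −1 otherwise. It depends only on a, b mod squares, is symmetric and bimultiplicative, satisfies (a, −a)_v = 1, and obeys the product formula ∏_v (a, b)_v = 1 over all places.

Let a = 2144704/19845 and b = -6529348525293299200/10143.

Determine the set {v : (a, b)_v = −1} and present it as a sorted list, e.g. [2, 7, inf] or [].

[23, 31]

(a, b) ≡ (167555, -41354) mod (ℚ^×)²; places V = {2, 3, 5, 7, 11, 23, 29, 31, 47, ∞}.
(a,b)_2: α=6, β=9; u≡3, v≡3 (mod 8); ε(u)ε(v)=1·1, αω(v)=6·1, βω(u)=9·1; sum ≡ 0  ⇒  +1.
(a,b)_7: α=-2, u≡5; β=-2, v≡4 (mod 7); (5|7)=-1, (4|7)=+1; sign (−1)^0·-1^-2·+1^-2 = +1.
(a,b)_∞: sgn(167555)=+, sgn(-41354)=−, so +1.
(a,b)_3: α=-4, u≡2; β=-2, v≡1 (mod 3); (2|3)=-1, (1|3)=+1; sign (−1)^0·-1^-2·+1^-4 = +1.
(a,b)_31: α=1, u≡17; β=3, v≡6 (mod 31); (17|31)=-1, (6|31)=-1; sign (−1)^1·-1^3·-1^1 = -1.
(a,b)_11: α=0, u≡1; β=2, v≡6 (mod 11); (1|11)=+1, (6|11)=-1; sign (−1)^0·+1^2·-1^0 = +1.
(a,b)_47: α=1, u≡38; β=4, v≡32 (mod 47); (38|47)=-1, (32|47)=+1; sign (−1)^0·-1^4·+1^1 = +1.
(a,b)_29: α=0, u≡1; β=1, v≡22 (mod 29); (1|29)=+1, (22|29)=+1; sign (−1)^0·+1^1·+1^0 = +1.
(a,b)_23: α=1, u≡10; β=-1, v≡19 (mod 23); (10|23)=-1, (19|23)=-1; sign (−1)^1·-1^-1·-1^1 = -1.
(a,b)_5: α=-1, u≡1; β=2, v≡4 (mod 5); (1|5)=+1, (4|5)=+1; sign (−1)^0·+1^2·+1^-1 = +1.
Ram(167555, -41354) = {23, 31}; no ℚ_23-point on the conic.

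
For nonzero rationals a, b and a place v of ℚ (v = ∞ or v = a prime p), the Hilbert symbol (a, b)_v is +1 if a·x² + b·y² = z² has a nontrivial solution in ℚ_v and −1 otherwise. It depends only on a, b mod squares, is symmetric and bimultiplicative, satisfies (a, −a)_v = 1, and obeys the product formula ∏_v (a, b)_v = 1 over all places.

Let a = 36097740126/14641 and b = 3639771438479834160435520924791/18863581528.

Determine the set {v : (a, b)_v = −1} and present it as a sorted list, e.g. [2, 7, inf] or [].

(a, b) ≡ (154734, 51629578) mod (ℚ^×)²; places V = {2, 3, 7, 11, 13, 17, 23, 37, 41, ∞}.
(a,b)_13: α=0, u≡2; β=1, v≡8 (mod 13); (2|13)=-1, (8|13)=-1; sign (−1)^0·-1^1·-1^0 = -1.
(a,b)_∞: sgn(154734)=+, sgn(51629578)=+, so +1.
(a,b)_2: α=1, β=-3; u≡7, v≡5 (mod 8); ε(u)ε(v)=1·0, αω(v)=1·1, βω(u)=-3·0; sum ≡ 1  ⇒  -1.
(a,b)_37: α=1, u≡3; β=3, v≡17 (mod 37); (3|37)=+1, (17|37)=-1; sign (−1)^0·+1^3·-1^1 = -1.
(a,b)_17: α=1, u≡5; β=3, v≡16 (mod 17); (5|17)=-1, (16|17)=+1; sign (−1)^0·-1^3·+1^1 = -1.
(a,b)_11: α=-4, u≡8; β=-9, v≡6 (mod 11); (8|11)=-1, (6|11)=-1; sign (−1)^0·-1^-9·-1^-4 = -1.
(a,b)_41: α=1, u≡20; β=3, v≡4 (mod 41); (20|41)=+1, (4|41)=+1; sign (−1)^0·+1^3·+1^1 = +1.
(a,b)_7: α=2, u≡5; β=5, v≡5 (mod 7); (5|7)=-1, (5|7)=-1; sign (−1)^0·-1^5·-1^2 = -1.
(a,b)_3: α=3, u≡2; β=8, v≡1 (mod 3); (2|3)=-1, (1|3)=+1; sign (−1)^0·-1^8·+1^3 = +1.
(a,b)_23: α=2, u≡4; β=6, v≡8 (mod 23); (4|23)=+1, (8|23)=+1; sign (−1)^0·+1^6·+1^2 = +1.
Ram(154734, 51629578) = {2, 7, 11, 13, 17, 37}; no ℚ_2-point on the conic.

[2, 7, 11, 13, 17, 37]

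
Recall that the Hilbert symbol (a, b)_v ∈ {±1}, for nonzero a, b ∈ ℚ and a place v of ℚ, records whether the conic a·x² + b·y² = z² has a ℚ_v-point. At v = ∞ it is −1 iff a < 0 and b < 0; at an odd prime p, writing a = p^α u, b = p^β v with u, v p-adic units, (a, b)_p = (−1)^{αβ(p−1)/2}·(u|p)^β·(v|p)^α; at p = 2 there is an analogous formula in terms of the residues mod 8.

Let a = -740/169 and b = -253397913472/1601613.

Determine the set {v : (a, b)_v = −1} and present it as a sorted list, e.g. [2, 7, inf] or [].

(a, b) ≡ (-185, -310726) mod (ℚ^×)²; places V = {2, 3, 5, 11, 13, 17, 19, 37, ∞}.
(a,b)_13: α=-2, u≡1; β=-3, v≡11 (mod 13); (1|13)=+1, (11|13)=-1; sign (−1)^0·+1^-3·-1^-2 = +1.
(a,b)_37: α=1, u≡29; β=3, v≡25 (mod 37); (29|37)=-1, (25|37)=+1; sign (−1)^0·-1^3·+1^1 = -1.
(a,b)_19: α=0, u≡9; β=1, v≡4 (mod 19); (9|19)=+1, (4|19)=+1; sign (−1)^0·+1^1·+1^0 = +1.
(a,b)_17: α=0, u≡9; β=1, v≡11 (mod 17); (9|17)=+1, (11|17)=-1; sign (−1)^0·+1^1·-1^0 = +1.
(a,b)_2: α=2, β=7; u≡7, v≡5 (mod 8); ε(u)ε(v)=1·0, αω(v)=2·1, βω(u)=7·0; sum ≡ 0  ⇒  +1.
(a,b)_11: α=0, u≡2; β=2, v≡6 (mod 11); (2|11)=-1, (6|11)=-1; sign (−1)^0·-1^2·-1^0 = +1.
(a,b)_3: α=0, u≡1; β=-6, v≡2 (mod 3); (1|3)=+1, (2|3)=-1; sign (−1)^0·+1^-6·-1^0 = +1.
(a,b)_5: α=1, u≡3; β=0, v≡1 (mod 5); (3|5)=-1, (1|5)=+1; sign (−1)^0·-1^0·+1^1 = +1.
(a,b)_∞: sgn(-185)=−, sgn(-310726)=−, so -1.
(-185, -310726 / ℚ) ramifies at {37, ∞}: a division algebra.

[37, inf]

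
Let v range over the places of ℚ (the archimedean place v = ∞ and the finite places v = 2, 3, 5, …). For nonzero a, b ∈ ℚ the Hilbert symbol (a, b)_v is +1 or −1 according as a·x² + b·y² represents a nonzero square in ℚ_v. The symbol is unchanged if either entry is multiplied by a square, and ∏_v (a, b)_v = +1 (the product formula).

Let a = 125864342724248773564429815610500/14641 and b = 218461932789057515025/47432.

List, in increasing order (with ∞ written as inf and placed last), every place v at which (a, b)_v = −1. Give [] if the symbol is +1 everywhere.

(a, b) ≡ (53105, 282162) mod (ℚ^×)²; places V = {2, 3, 5, 7, 11, 13, 19, 31, 37, 41, 43, ∞}.
(a,b)_∞: sgn(53105)=+, sgn(282162)=+, so +1.
(a,b)_3: α=6, u≡2; β=3, v≡1 (mod 3); (2|3)=-1, (1|3)=+1; sign (−1)^0·-1^3·+1^6 = -1.
(a,b)_19: α=7, u≡2; β=4, v≡3 (mod 19); (2|19)=-1, (3|19)=-1; sign (−1)^0·-1^4·-1^7 = -1.
(a,b)_31: α=2, u≡20; β=1, v≡16 (mod 31); (20|31)=+1, (16|31)=+1; sign (−1)^0·+1^1·+1^2 = +1.
(a,b)_5: α=3, u≡4; β=2, v≡3 (mod 5); (4|5)=+1, (3|5)=-1; sign (−1)^0·+1^2·-1^3 = -1.
(a,b)_41: α=2, u≡9; β=1, v≡7 (mod 41); (9|41)=+1, (7|41)=-1; sign (−1)^0·+1^1·-1^2 = +1.
(a,b)_11: α=-4, u≡8; β=-2, v≡4 (mod 11); (8|11)=-1, (4|11)=+1; sign (−1)^0·-1^-2·+1^-4 = +1.
(a,b)_13: α=3, u≡3; β=4, v≡9 (mod 13); (3|13)=+1, (9|13)=+1; sign (−1)^0·+1^4·+1^3 = +1.
(a,b)_37: α=2, u≡33; β=1, v≡11 (mod 37); (33|37)=+1, (11|37)=+1; sign (−1)^0·+1^1·+1^2 = +1.
(a,b)_43: α=3, u≡9; β=2, v≡32 (mod 43); (9|43)=+1, (32|43)=-1; sign (−1)^0·+1^2·-1^3 = -1.
(a,b)_7: α=0, u≡5; β=-2, v≡3 (mod 7); (5|7)=-1, (3|7)=-1; sign (−1)^0·-1^-2·-1^0 = +1.
(a,b)_2: α=2, β=-3; u≡1, v≡1 (mod 8); ε(u)ε(v)=0·0, αω(v)=2·0, βω(u)=-3·0; sum ≡ 0  ⇒  +1.
|Ram(53105, 282162)| = 4, even; anisotropic at {3, 5, 19, 43}.

[3, 5, 19, 43]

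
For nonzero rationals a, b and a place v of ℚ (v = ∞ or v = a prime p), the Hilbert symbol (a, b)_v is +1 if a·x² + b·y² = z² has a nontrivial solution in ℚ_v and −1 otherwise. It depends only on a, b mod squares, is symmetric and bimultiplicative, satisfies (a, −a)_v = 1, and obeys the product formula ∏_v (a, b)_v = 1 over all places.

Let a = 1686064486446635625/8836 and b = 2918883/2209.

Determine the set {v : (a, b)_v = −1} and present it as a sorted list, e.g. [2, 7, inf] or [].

Mod squares: a ≡ 473, b ≡ 24123. Check v ∈ {∞, 2, 3, 5, 11, 17, 43, 47}.
v=43: a=43^3·(≡9), b=43^1·(≡42) mod 43; (9|43)=+1, (42|43)=-1; (−1)^{3·1·21}·(+1)^1·(-1)^3 = +1.
v=11: a=11^5·(≡6), b=11^3·(≡9) mod 11; (6|11)=-1, (9|11)=+1; (−1)^{5·3·5}·(-1)^3·(+1)^5 = +1.
v=3: a=3^6·(≡2), b=3^1·(≡1) mod 3; (2|3)=-1, (1|3)=+1; (−1)^{6·1·1}·(-1)^1·(+1)^6 = -1.
v=2: v_2(a)=-2, v_2(b)=0; units ≡ 1, 3 (mod 8); ε·ε+αω+βω = 0·1+-2·1+0·0 ≡ 0  ⇒  (a,b)_2 = +1.
v=17: a=17^2·(≡6), b=17^1·(≡1) mod 17; (6|17)=-1, (1|17)=+1; (−1)^{2·1·8}·(-1)^1·(+1)^2 = -1.
v=5: a=5^4·(≡2), b=5^0·(≡2) mod 5; (2|5)=-1, (2|5)=-1; (−1)^{4·0·2}·(-1)^0·(-1)^4 = +1.
v=47: a=47^-2·(≡12), b=47^-2·(≡42) mod 47; (12|47)=+1, (42|47)=+1; (−1)^{-2·-2·23}·(+1)^-2·(+1)^-2 = +1.
v=∞: 473 > 0 and 24123 > 0  ⇒  (a,b)_∞ = +1.
|Ram(473, 24123)| = 2, even; anisotropic at {3, 17}.

[3, 17]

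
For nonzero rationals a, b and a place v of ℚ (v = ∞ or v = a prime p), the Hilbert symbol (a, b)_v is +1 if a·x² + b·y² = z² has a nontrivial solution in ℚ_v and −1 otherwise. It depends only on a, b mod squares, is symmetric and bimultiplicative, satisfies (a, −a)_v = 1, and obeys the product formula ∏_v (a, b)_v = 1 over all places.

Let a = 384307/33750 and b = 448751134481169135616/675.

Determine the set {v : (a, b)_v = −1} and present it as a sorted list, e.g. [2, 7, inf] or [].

(a, b) ≡ (47058, 858) mod (ℚ^×)²; places V = {2, 3, 5, 7, 11, 13, 23, 31, ∞}.
(a,b)_11: α=1, u≡6; β=3, v≡3 (mod 11); (6|11)=-1, (3|11)=+1; sign (−1)^1·-1^3·+1^1 = +1.
(a,b)_7: α=2, u≡1; β=2, v≡1 (mod 7); (1|7)=+1, (1|7)=+1; sign (−1)^0·+1^2·+1^2 = +1.
(a,b)_3: α=-3, u≡2; β=-3, v≡1 (mod 3); (2|3)=-1, (1|3)=+1; sign (−1)^1·-1^-3·+1^-3 = +1.
(a,b)_∞: sgn(47058)=+, sgn(858)=+, so +1.
(a,b)_13: α=0, u≡7; β=1, v≡3 (mod 13); (7|13)=-1, (3|13)=+1; sign (−1)^0·-1^1·+1^0 = -1.
(a,b)_31: α=1, u≡21; β=4, v≡30 (mod 31); (21|31)=-1, (30|31)=-1; sign (−1)^0·-1^4·-1^1 = -1.
(a,b)_2: α=-1, β=11; u≡1, v≡5 (mod 8); ε(u)ε(v)=0·0, αω(v)=-1·1, βω(u)=11·0; sum ≡ 1  ⇒  -1.
(a,b)_23: α=1, u≡14; β=4, v≡11 (mod 23); (14|23)=-1, (11|23)=-1; sign (−1)^0·-1^4·-1^1 = -1.
(a,b)_5: α=-4, u≡3; β=-2, v≡3 (mod 5); (3|5)=-1, (3|5)=-1; sign (−1)^0·-1^-2·-1^-4 = +1.
(47058, 858 / ℚ) ramifies at {2, 13, 23, 31}: a division algebra.

[2, 13, 23, 31]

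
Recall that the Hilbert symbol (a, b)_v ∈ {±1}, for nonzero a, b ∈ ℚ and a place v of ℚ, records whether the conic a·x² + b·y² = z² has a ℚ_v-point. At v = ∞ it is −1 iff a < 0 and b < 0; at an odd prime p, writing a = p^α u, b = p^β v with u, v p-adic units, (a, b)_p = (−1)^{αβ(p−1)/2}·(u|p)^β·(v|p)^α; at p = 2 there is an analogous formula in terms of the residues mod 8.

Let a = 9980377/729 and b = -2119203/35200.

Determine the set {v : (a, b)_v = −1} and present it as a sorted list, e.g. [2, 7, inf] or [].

(a, b) ≡ (3553, -7106) mod (ℚ^×)²; places V = {2, 3, 5, 11, 17, 19, 53, ∞}.
(a,b)_19: α=1, u≡4; β=1, v≡1 (mod 19); (4|19)=+1, (1|19)=+1; sign (−1)^1·+1^1·+1^1 = -1.
(a,b)_3: α=-6, u≡1; β=8, v≡1 (mod 3); (1|3)=+1, (1|3)=+1; sign (−1)^0·+1^8·+1^-6 = +1.
(a,b)_11: α=1, u≡9; β=-1, v≡9 (mod 11); (9|11)=+1, (9|11)=+1; sign (−1)^1·+1^-1·+1^1 = -1.
(a,b)_∞: sgn(3553)=+, sgn(-7106)=−, so +1.
(a,b)_17: α=1, u≡7; β=1, v≡7 (mod 17); (7|17)=-1, (7|17)=-1; sign (−1)^0·-1^1·-1^1 = +1.
(a,b)_53: α=2, u≡8; β=0, v≡40 (mod 53); (8|53)=-1, (40|53)=+1; sign (−1)^0·-1^0·+1^2 = +1.
(a,b)_2: α=0, β=-7; u≡1, v≡7 (mod 8); ε(u)ε(v)=0·1, αω(v)=0·0, βω(u)=-7·0; sum ≡ 0  ⇒  +1.
(a,b)_5: α=0, u≡3; β=-2, v≡4 (mod 5); (3|5)=-1, (4|5)=+1; sign (−1)^0·-1^-2·+1^0 = +1.
(3553, -7106 / ℚ) ramifies at {11, 19}: a division algebra.

[11, 19]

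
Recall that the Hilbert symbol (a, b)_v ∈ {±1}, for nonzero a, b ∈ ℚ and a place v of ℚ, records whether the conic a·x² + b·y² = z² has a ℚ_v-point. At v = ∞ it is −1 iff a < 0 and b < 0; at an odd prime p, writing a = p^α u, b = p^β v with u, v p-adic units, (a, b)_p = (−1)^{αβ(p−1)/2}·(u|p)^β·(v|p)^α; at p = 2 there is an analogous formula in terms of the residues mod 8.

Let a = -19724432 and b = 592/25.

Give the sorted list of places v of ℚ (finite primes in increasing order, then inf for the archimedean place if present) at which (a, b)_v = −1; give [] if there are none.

Mod squares: a ≡ -1232777, b ≡ 37. Check v ∈ {∞, 2, 5, 7, 13, 19, 23, 31, 37}.
v=5: a=5^0·(≡3), b=5^-2·(≡2) mod 5; (3|5)=-1, (2|5)=-1; (−1)^{0·-2·2}·(-1)^-2·(-1)^0 = +1.
v=37: a=37^0·(≡9), b=37^1·(≡11) mod 37; (9|37)=+1, (11|37)=+1; (−1)^{0·1·18}·(+1)^1·(+1)^0 = +1.
v=31: a=31^1·(≡3), b=31^0·(≡15) mod 31; (3|31)=-1, (15|31)=-1; (−1)^{1·0·15}·(-1)^0·(-1)^1 = -1.
v=13: a=13^1·(≡5), b=13^0·(≡6) mod 13; (5|13)=-1, (6|13)=-1; (−1)^{1·0·6}·(-1)^0·(-1)^1 = -1.
v=∞: -1232777 < 0 and 37 > 0  ⇒  (a,b)_∞ = +1.
v=7: a=7^1·(≡4), b=7^0·(≡1) mod 7; (4|7)=+1, (1|7)=+1; (−1)^{1·0·3}·(+1)^0·(+1)^1 = +1.
v=23: a=23^1·(≡17), b=23^0·(≡20) mod 23; (17|23)=-1, (20|23)=-1; (−1)^{1·0·11}·(-1)^0·(-1)^1 = -1.
v=2: v_2(a)=4, v_2(b)=4; units ≡ 7, 5 (mod 8); ε·ε+αω+βω = 1·0+4·1+4·0 ≡ 0  ⇒  (a,b)_2 = +1.
v=19: a=19^1·(≡13), b=19^0·(≡10) mod 19; (13|19)=-1, (10|19)=-1; (−1)^{1·0·9}·(-1)^0·(-1)^1 = -1.
|Ram(-1232777, 37)| = 4, even; anisotropic at {13, 19, 23, 31}.

[13, 19, 23, 31]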